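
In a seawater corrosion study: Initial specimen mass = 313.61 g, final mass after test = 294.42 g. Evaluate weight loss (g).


Weight loss = initial − final
WL = 313.61 − 294.42 = 19.19 g

19.19 g


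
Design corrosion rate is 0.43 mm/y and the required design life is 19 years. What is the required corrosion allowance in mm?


Corrosion allowance = CR × design life
CA = 0.43 * 19 = 8.17 mm

8.17 mm


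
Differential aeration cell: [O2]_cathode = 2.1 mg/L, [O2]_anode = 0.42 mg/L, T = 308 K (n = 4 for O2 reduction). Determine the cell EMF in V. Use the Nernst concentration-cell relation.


Apply the Nernst concentration-cell relation: E = (RT/nF)*ln(C_cathode/C_anode)
RT/nF = 8.314*308/(4*96485) = 0.006635 V
ln(2.1/0.42) = 1.60944
E = 0.006635 * 1.60944 = 0.01068 V

0.01068 V


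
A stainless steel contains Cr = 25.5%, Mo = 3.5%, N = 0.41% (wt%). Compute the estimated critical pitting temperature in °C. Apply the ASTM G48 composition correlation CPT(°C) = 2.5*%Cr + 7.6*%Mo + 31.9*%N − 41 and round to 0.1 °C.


Apply the ASTM G48 empirical CPT estimate: CPT(°C) = 2.5*%Cr + 7.6*%Mo + 31.9*%N − 41
2.5*25.5 = 63.75; 7.6*3.5 = 26.6; 31.9*0.41 = 13.079
CPT = 63.75 + 26.6 + 13.079 − 41 = 62.429 °C
Rounded to 0.1 °C: CPT ≈ 62.4 °C

62.4 °C


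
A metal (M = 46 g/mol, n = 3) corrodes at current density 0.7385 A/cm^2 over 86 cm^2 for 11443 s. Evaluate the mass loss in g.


Apply Faraday's law: m = i*A*t*M / (n*F)
Total charge passed Q = i*A*t = 0.7385*86*11443 = 726756.373 C
m = Q*M/(n*F) = 726756.373*46/(3*96485) = 115.496 g

115.496 g


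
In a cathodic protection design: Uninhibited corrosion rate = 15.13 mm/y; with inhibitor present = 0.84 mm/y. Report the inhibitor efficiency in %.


Apply the inhibitor-efficiency definition: IE = (CR_blank − CR_inh)/CR_blank × 100
IE = (15.13 − 0.84) / 15.13 × 100
IE = 14.29 / 15.13 × 100 = 94.4 %

94.4 %


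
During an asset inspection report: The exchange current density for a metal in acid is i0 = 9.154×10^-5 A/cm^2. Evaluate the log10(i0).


i0 = 9.154×10^-5 A/cm^2
log10(i0) = -4.038

-4.038


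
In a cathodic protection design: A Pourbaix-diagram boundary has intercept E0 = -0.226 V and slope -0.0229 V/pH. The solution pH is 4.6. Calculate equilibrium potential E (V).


Apply the Pourbaix line equation: E = E0 + slope*pH
E = -0.226 + (-0.0229)*4.6 = -0.226 + (-0.10534) = -0.33134 V
Rounded to 4 decimal places: E = -0.3313 V

-0.3313 V


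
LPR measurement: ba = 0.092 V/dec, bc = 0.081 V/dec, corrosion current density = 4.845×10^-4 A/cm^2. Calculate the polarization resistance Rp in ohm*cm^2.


Apply the Stern-Geary equation: Rp = ba*bc / (2.303*icorr*(ba+bc))
ba*bc = 0.092*0.081 = 0.007452
ba+bc = 0.173; 2.303*icorr*(ba+bc) = 2.303*4.845×10^-4*0.173 = 1.9303401×10^-4
Rp = 0.007452 / 1.9303401×10^-4 = 38.6 ohm*cm^2

38.6 ohm*cm^2


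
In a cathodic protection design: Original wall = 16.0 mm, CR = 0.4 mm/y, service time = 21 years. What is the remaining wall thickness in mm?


Remaining wall = original − CR × time
t = 16.0 − 0.4*21 = 16.0 − 8.4 = 7.6 mm

7.6 mm


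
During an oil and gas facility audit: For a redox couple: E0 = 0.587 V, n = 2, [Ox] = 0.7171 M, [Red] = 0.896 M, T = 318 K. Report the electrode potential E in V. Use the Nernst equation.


Apply the Nernst equation: E = E0 + (RT/nF)*ln([Ox]/[Red])
Step 1: RT/nF = 8.314*318/(2*96485) = 0.01370084 V
Step 2: [Ox]/[Red] = 0.7171/0.896 = 0.800335
Step 3: ln(0.800335) = -0.222725
Step 4: correction = 0.01370084 * -0.222725 = -0.0031 V
E = 0.587 + -0.0031 = 0.5839 V

0.5839 V


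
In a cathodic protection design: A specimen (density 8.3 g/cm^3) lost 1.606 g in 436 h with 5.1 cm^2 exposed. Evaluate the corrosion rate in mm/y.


Apply the mm/y weight-loss relation: CR = 87600 * W / (D * A * T)
Numerator: 87600 * 1.606 = 140685.6
Denominator: 8.3 * 5.1 * 436 = 18455.88
CR = 140685.6 / 18455.88 = 7.62281 mm/y

7.62281 mm/y


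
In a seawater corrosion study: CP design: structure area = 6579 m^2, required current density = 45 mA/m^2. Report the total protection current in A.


I = area * current density, then convert mA → A (÷1000)
I = 6579 * 45 / 1000 = 296.06 A

296.06 A


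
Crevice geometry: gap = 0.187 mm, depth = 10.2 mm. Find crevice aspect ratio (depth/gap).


Aspect ratio = depth / gap
Ratio = 10.2 / 0.187 = 54.5

54.5


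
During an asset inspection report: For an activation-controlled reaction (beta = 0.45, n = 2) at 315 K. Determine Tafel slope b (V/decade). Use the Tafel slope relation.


Apply the Tafel slope relation: b = 2.303*R*T/(beta*n*F)
Numerator: 2.303 * 8.314 * 315 = 6031.35
Denominator: 0.45 * 2 * 96485 = 86836.5
b = 6031.35 / 86836.5 = 0.069 V/decade

0.069 V/decade


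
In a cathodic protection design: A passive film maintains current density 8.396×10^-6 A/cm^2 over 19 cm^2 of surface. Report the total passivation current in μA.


I = i_pass * A, then convert A → μA (×10^6)
I = 8.396×10^-6 * 19 * 10^6 = 159.52 μA

159.52 μA


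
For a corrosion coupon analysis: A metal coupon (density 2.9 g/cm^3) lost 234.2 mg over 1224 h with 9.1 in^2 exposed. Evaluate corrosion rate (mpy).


Apply the mpy weight-loss relation: CR = 534 * W / (D * A * T)
Numerator: 534 * 234.2 = 125062.8
Denominator: 2.9 * 9.1 * 1224 = 32301.36
CR = 125062.8 / 32301.36 = 3.8718 mpy

3.8718 mpy


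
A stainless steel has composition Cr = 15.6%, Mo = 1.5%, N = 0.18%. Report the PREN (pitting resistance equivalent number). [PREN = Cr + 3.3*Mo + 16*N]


Apply the PREN formula: PREN = Cr + 3.3*Mo + 16*N
PREN = 15.6 + 3.3*1.5 + 16*0.18
PREN = 15.6 + 4.95 + 2.88 = 23.43

23.43


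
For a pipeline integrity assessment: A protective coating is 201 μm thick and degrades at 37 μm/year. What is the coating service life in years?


Service life = thickness / degradation rate
Life = 201 / 37 = 5.4 years

5.4 years


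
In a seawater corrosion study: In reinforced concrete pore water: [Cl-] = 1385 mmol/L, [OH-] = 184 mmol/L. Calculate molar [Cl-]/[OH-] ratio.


Threshold parameter = [Cl-] / [OH-] (molar basis; both in mmol/L, so units cancel)
Ratio = 1385 / 184 = 7.53

7.53


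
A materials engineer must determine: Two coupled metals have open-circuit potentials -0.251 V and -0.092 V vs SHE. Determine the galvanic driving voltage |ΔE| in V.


Driving voltage is the absolute potential difference.
|ΔE| = |-0.251 − (-0.092)| = 0.159 V

0.159 V


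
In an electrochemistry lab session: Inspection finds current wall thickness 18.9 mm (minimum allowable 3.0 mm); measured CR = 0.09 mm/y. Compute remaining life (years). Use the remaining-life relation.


Apply the remaining-life relation: RL = (t_current − t_min) / CR
RL = (18.9 − 3.0) / 0.09 = 15.9 / 0.09 = 176.7 years

176.7 years


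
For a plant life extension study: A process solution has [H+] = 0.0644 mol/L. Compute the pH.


pH = −log10[H+]
pH = −log10(0.0644) = 1.19

1.19


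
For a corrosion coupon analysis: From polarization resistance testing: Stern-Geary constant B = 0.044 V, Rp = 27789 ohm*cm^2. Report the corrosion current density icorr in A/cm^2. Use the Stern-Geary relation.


Apply the Stern-Geary relation: icorr = B / Rp
icorr = 0.044 / 27789 = 1.583×10^-6 A/cm^2

1.583×10^-6 A/cm^2


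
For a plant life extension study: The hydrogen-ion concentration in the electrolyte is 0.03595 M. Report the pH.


pH = −log10[H+]
pH = −log10(0.03595) = 1.44

1.44


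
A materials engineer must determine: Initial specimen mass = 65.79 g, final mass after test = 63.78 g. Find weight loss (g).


Weight loss = initial − final
WL = 65.79 − 63.78 = 2.01 g

2.01 g


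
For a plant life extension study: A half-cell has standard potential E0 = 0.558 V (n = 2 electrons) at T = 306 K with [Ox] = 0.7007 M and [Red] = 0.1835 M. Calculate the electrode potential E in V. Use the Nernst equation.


Apply the Nernst equation: E = E0 + (RT/nF)*ln([Ox]/[Red])
Step 1: RT/nF = 8.314*306/(2*96485) = 0.01318383 V
Step 2: [Ox]/[Red] = 0.7007/0.1835 = 3.818529
Step 3: ln(3.818529) = 1.339865
Step 4: correction = 0.01318383 * 1.339865 = 0.018 V
E = 0.558 + 0.018 = 0.576 V

0.576 V


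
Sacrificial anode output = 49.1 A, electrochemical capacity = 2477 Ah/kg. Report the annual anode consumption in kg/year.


Annual consumption = current * hours per year / capacity
Rate = 49.1 * 8760 / 2477 = 173.6 kg/year

173.6 kg/year


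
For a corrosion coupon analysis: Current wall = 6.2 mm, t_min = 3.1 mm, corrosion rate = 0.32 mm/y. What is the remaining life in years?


Apply the remaining-life relation: RL = (t_current − t_min) / CR
RL = (6.2 − 3.1) / 0.32 = 3.1 / 0.32 = 9.7 years

9.7 years


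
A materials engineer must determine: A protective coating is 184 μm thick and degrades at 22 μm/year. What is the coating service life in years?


Service life = thickness / degradation rate
Life = 184 / 22 = 8.4 years

8.4 years


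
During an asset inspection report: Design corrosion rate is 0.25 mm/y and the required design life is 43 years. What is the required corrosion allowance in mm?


Corrosion allowance = CR × design life
CA = 0.25 * 43 = 10.75 mm

10.75 mm


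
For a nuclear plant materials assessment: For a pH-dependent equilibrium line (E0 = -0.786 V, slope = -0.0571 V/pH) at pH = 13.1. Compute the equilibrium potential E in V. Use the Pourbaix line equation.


Apply the Pourbaix line equation: E = E0 + slope*pH
E = -0.786 + (-0.0571)*13.1 = -0.786 + (-0.74801) = -1.53401 V
Rounded to 3 decimal places: E = -1.534 V

-1.534 V


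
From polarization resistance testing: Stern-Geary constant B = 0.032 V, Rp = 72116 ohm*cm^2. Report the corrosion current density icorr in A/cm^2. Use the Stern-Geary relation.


Apply the Stern-Geary relation: icorr = B / Rp
icorr = 0.032 / 72116 = 4.437×10^-7 A/cm^2

4.437×10^-7 A/cm^2


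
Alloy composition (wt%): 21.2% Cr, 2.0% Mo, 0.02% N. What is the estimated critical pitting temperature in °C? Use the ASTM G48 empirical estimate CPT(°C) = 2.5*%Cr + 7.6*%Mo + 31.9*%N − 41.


Apply the ASTM G48 empirical CPT estimate: CPT(°C) = 2.5*%Cr + 7.6*%Mo + 31.9*%N − 41
2.5*21.2 = 53; 7.6*2.0 = 15.2; 31.9*0.02 = 0.638
CPT = 53 + 15.2 + 0.638 − 41 = 27.838 °C
Rounded to 0.1 °C: CPT ≈ 27.8 °C

27.8 °C


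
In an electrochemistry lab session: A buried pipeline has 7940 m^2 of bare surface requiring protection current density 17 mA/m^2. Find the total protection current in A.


I = area * current density, then convert mA → A (÷1000)
I = 7940 * 17 / 1000 = 134.98 A

134.98 A


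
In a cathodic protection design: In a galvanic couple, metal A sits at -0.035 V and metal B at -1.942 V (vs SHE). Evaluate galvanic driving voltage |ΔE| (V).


Driving voltage is the absolute potential difference.
|ΔE| = |-0.035 − (-1.942)| = 1.907 V

1.907 V


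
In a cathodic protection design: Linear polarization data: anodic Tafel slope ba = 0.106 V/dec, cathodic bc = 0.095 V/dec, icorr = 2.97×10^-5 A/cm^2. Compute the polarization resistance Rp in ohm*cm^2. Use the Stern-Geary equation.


Apply the Stern-Geary equation: Rp = ba*bc / (2.303*icorr*(ba+bc))
ba*bc = 0.106*0.095 = 0.01007
ba+bc = 0.201; 2.303*icorr*(ba+bc) = 2.303*2.97×10^-5*0.201 = 1.3748219×10^-5
Rp = 0.01007 / 1.3748219×10^-5 = 732.46 ohm*cm^2

732.46 ohm*cm^2


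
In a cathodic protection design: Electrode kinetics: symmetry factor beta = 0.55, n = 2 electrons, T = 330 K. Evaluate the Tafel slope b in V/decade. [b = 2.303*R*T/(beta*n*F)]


Apply the Tafel slope relation: b = 2.303*R*T/(beta*n*F)
Numerator: 2.303 * 8.314 * 330 = 6318.56
Denominator: 0.55 * 2 * 96485 = 106133.5
b = 6318.56 / 106133.5 = 0.06 V/decade

0.06 V/decade


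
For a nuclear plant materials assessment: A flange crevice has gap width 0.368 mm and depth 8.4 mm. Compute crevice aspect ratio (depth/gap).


Aspect ratio = depth / gap
Ratio = 8.4 / 0.368 = 22.8

22.8


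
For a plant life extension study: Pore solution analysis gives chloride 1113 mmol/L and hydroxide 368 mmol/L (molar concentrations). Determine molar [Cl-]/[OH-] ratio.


Threshold parameter = [Cl-] / [OH-] (molar basis; both in mmol/L, so units cancel)
Ratio = 1113 / 368 = 3.02

3.02


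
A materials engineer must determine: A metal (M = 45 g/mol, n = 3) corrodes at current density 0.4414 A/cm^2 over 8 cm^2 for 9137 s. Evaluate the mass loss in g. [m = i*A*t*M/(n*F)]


Apply Faraday's law: m = i*A*t*M / (n*F)
Total charge passed Q = i*A*t = 0.4414*8*9137 = 32264.5744 C
m = Q*M/(n*F) = 32264.5744*45/(3*96485) = 5.016 g

5.016 g


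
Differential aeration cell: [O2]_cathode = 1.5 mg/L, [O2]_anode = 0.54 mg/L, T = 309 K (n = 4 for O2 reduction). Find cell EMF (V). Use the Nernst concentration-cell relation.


Apply the Nernst concentration-cell relation: E = (RT/nF)*ln(C_cathode/C_anode)
RT/nF = 8.314*309/(4*96485) = 0.00665654 V
ln(1.5/0.54) = 1.02165
E = 0.00665654 * 1.02165 = 0.0068 V

0.0068 V


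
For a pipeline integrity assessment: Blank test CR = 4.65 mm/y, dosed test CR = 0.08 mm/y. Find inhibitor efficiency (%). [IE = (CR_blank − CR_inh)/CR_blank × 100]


Apply the inhibitor-efficiency definition: IE = (CR_blank − CR_inh)/CR_blank × 100
IE = (4.65 − 0.08) / 4.65 × 100
IE = 4.57 / 4.65 × 100 = 98.3 %

98.3 %


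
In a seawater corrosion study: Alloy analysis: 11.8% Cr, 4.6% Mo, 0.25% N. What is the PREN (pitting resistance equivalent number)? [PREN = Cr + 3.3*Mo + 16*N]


Apply the PREN formula: PREN = Cr + 3.3*Mo + 16*N
PREN = 11.8 + 3.3*4.6 + 16*0.25
PREN = 11.8 + 15.18 + 4.0 = 30.98

30.98


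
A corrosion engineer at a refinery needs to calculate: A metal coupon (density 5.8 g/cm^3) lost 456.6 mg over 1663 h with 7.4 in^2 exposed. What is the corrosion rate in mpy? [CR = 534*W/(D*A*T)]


Apply the mpy weight-loss relation: CR = 534 * W / (D * A * T)
Numerator: 534 * 456.6 = 243824.4
Denominator: 5.8 * 7.4 * 1663 = 71375.96
CR = 243824.4 / 71375.96 = 3.4161 mpy

3.4161 mpy


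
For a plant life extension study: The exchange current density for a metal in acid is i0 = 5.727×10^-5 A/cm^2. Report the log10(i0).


i0 = 5.727×10^-5 A/cm^2
log10(i0) = -4.242

-4.242


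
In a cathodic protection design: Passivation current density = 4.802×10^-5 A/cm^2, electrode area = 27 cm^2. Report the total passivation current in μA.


I = i_pass * A, then convert A → μA (×10^6)
I = 4.802×10^-5 * 27 * 10^6 = 1296.54 μA

1296.54 μA


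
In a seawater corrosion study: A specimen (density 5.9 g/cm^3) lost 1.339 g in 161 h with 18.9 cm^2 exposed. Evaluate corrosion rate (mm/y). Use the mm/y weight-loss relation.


Apply the mm/y weight-loss relation: CR = 87600 * W / (D * A * T)
Numerator: 87600 * 1.339 = 117296.4
Denominator: 5.9 * 18.9 * 161 = 17953.11
CR = 117296.4 / 17953.11 = 6.53349 mm/y

6.53349 mm/y


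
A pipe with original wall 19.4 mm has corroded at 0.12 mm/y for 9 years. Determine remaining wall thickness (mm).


Remaining wall = original − CR × time
t = 19.4 − 0.12*9 = 19.4 − 1.08 = 18.32 mm

18.32 mm


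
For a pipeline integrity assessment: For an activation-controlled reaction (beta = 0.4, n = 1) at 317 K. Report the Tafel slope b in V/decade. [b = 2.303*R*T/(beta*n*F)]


Apply the Tafel slope relation: b = 2.303*R*T/(beta*n*F)
Numerator: 2.303 * 8.314 * 317 = 6069.64
Denominator: 0.4 * 1 * 96485 = 38594.0
b = 6069.64 / 38594.0 = 0.1573 V/decade

0.1573 V/decade


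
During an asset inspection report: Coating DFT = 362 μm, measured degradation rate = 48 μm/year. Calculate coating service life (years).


Service life = thickness / degradation rate
Life = 362 / 48 = 7.5 years

7.5 years


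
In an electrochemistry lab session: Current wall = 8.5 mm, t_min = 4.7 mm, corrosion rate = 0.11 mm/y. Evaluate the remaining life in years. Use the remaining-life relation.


Apply the remaining-life relation: RL = (t_current − t_min) / CR
RL = (8.5 − 4.7) / 0.11 = 3.8 / 0.11 = 34.5 years

34.5 years


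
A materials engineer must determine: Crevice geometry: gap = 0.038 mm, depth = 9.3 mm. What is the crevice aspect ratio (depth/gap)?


Aspect ratio = depth / gap
Ratio = 9.3 / 0.038 = 244.7

244.7


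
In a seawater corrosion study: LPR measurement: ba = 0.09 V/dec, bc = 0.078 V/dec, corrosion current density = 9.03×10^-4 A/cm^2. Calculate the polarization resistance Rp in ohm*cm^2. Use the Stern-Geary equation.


Apply the Stern-Geary equation: Rp = ba*bc / (2.303*icorr*(ba+bc))
ba*bc = 0.09*0.078 = 0.00702
ba+bc = 0.168; 2.303*icorr*(ba+bc) = 2.303*9.03×10^-4*0.168 = 3.4937431×10^-4
Rp = 0.00702 / 3.4937431×10^-4 = 20.1 ohm*cm^2

20.1 ohm*cm^2


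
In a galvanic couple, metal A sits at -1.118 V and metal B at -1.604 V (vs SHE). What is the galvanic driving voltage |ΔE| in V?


Driving voltage is the absolute potential difference.
|ΔE| = |-1.118 − (-1.604)| = 0.486 V

0.486 V


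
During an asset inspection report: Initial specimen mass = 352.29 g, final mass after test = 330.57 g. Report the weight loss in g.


Weight loss = initial − final
WL = 352.29 − 330.57 = 21.72 g

21.72 g


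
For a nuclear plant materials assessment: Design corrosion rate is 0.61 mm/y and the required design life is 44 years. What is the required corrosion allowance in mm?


Corrosion allowance = CR × design life
CA = 0.61 * 44 = 26.84 mm

26.84 mm


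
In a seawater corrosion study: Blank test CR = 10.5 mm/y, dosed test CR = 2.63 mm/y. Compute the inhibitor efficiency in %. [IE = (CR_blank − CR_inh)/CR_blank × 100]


Apply the inhibitor-efficiency definition: IE = (CR_blank − CR_inh)/CR_blank × 100
IE = (10.5 − 2.63) / 10.5 × 100
IE = 7.87 / 10.5 × 100 = 75.0 %

75.0 %


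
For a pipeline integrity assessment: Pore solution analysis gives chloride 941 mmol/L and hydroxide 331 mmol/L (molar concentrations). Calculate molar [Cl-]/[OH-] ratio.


Threshold parameter = [Cl-] / [OH-] (molar basis; both in mmol/L, so units cancel)
Ratio = 941 / 331 = 2.84

2.84


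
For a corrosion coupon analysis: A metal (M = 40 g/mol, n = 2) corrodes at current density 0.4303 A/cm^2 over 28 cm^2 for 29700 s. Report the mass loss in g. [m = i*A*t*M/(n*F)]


Apply Faraday's law: m = i*A*t*M / (n*F)
Total charge passed Q = i*A*t = 0.4303*28*29700 = 357837.48 C
m = Q*M/(n*F) = 357837.48*40/(2*96485) = 74.1747 g

74.1747 g


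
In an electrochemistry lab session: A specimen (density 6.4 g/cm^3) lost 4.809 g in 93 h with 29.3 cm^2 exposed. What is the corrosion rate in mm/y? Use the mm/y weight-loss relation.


Apply the mm/y weight-loss relation: CR = 87600 * W / (D * A * T)
Numerator: 87600 * 4.809 = 421268.4
Denominator: 6.4 * 29.3 * 93 = 17439.36
CR = 421268.4 / 17439.36 = 24.1562 mm/y

24.1562 mm/y


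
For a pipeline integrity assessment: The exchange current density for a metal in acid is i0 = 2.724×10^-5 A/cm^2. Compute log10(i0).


i0 = 2.724×10^-5 A/cm^2
log10(i0) = -4.565

-4.565


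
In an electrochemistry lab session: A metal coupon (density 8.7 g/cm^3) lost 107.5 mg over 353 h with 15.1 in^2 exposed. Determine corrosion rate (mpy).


Apply the mpy weight-loss relation: CR = 534 * W / (D * A * T)
Numerator: 534 * 107.5 = 57405.0
Denominator: 8.7 * 15.1 * 353 = 46373.61
CR = 57405.0 / 46373.61 = 1.23788 mpy

1.23788 mpy


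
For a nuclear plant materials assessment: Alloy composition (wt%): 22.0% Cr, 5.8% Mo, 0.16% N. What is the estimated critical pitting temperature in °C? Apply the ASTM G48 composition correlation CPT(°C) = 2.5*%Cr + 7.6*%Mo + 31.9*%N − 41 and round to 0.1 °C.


Apply the ASTM G48 empirical CPT estimate: CPT(°C) = 2.5*%Cr + 7.6*%Mo + 31.9*%N − 41
2.5*22.0 = 55; 7.6*5.8 = 44.08; 31.9*0.16 = 5.104
CPT = 55 + 44.08 + 5.104 − 41 = 63.184 °C
Rounded to 0.1 °C: CPT ≈ 63.2 °C

63.2 °C


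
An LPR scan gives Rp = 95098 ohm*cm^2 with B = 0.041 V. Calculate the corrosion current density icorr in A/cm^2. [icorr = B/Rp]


Apply the Stern-Geary relation: icorr = B / Rp
icorr = 0.041 / 95098 = 4.311×10^-7 A/cm^2

4.311×10^-7 A/cm^2


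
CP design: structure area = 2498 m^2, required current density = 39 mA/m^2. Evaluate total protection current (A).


I = area * current density, then convert mA → A (÷1000)
I = 2498 * 39 / 1000 = 97.42 A

97.42 A


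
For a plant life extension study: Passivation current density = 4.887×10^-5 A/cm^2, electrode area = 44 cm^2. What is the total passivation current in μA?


I = i_pass * A, then convert A → μA (×10^6)
I = 4.887×10^-5 * 44 * 10^6 = 2150.28 μA

2150.28 μA


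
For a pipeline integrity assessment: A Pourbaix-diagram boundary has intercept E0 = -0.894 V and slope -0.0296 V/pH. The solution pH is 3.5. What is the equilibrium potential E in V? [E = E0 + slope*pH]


Apply the Pourbaix line equation: E = E0 + slope*pH
E = -0.894 + (-0.0296)*3.5 = -0.894 + (-0.1036) = -0.9976 V
Rounded to 4 decimal places: E = -0.9976 V

-0.9976 V


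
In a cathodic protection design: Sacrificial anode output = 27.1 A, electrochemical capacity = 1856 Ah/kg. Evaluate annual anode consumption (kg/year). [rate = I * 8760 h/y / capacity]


Annual consumption = current * hours per year / capacity
Rate = 27.1 * 8760 / 1856 = 127.9 kg/year

127.9 kg/year


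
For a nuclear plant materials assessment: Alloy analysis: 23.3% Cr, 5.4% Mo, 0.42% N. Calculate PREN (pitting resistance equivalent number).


Apply the PREN formula: PREN = Cr + 3.3*Mo + 16*N
PREN = 23.3 + 3.3*5.4 + 16*0.42
PREN = 23.3 + 17.82 + 6.72 = 47.84

47.84


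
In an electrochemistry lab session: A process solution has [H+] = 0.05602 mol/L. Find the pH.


pH = −log10[H+]
pH = −log10(0.05602) = 1.25

1.25


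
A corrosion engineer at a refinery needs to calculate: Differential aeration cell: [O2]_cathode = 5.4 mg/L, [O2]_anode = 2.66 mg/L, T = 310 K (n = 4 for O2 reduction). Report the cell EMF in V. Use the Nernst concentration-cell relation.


Apply the Nernst concentration-cell relation: E = (RT/nF)*ln(C_cathode/C_anode)
RT/nF = 8.314*310/(4*96485) = 0.00667808 V
ln(5.4/2.66) = 0.70807
E = 0.00667808 * 0.70807 = 0.00473 V

0.00473 V


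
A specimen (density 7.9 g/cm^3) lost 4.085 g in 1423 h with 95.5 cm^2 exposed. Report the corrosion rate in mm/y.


Apply the mm/y weight-loss relation: CR = 87600 * W / (D * A * T)
Numerator: 87600 * 4.085 = 357846.0
Denominator: 7.9 * 95.5 * 1423 = 1073582.35
CR = 357846.0 / 1073582.35 = 0.33332 mm/y

0.33332 mm/y


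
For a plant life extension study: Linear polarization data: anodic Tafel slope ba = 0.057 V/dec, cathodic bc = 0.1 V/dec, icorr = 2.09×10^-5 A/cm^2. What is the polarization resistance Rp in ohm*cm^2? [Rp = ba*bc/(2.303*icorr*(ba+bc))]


Apply the Stern-Geary equation: Rp = ba*bc / (2.303*icorr*(ba+bc))
ba*bc = 0.057*0.1 = 0.0057
ba+bc = 0.157; 2.303*icorr*(ba+bc) = 2.303*2.09×10^-5*0.157 = 7.5568339×10^-6
Rp = 0.0057 / 7.5568339×10^-6 = 754.28 ohm*cm^2

754.28 ohm*cm^2


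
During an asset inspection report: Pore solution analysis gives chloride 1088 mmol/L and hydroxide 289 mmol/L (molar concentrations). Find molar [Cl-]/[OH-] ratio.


Threshold parameter = [Cl-] / [OH-] (molar basis; both in mmol/L, so units cancel)
Ratio = 1088 / 289 = 3.76

3.76


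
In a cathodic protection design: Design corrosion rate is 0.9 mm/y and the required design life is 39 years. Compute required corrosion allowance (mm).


Corrosion allowance = CR × design life
CA = 0.9 * 39 = 35.1 mm

35.1 mm


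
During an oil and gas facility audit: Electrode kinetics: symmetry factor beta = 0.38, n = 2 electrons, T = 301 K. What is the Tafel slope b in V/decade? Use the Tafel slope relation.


Apply the Tafel slope relation: b = 2.303*R*T/(beta*n*F)
Numerator: 2.303 * 8.314 * 301 = 5763.29
Denominator: 0.38 * 2 * 96485 = 73328.6
b = 5763.29 / 73328.6 = 0.079 V/decade

0.079 V/decade


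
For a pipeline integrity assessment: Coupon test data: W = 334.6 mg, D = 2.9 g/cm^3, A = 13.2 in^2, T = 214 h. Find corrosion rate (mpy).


Apply the mpy weight-loss relation: CR = 534 * W / (D * A * T)
Numerator: 534 * 334.6 = 178676.4
Denominator: 2.9 * 13.2 * 214 = 8191.92
CR = 178676.4 / 8191.92 = 21.8113 mpy

21.8113 mpy


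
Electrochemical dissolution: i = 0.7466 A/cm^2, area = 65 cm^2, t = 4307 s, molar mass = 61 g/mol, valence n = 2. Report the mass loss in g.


Apply Faraday's law: m = i*A*t*M / (n*F)
Total charge passed Q = i*A*t = 0.7466*65*4307 = 209014.403 C
m = Q*M/(n*F) = 209014.403*61/(2*96485) = 66.0718 g

66.0718 g


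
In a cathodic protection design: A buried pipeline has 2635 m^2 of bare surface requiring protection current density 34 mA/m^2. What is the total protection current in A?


I = area * current density, then convert mA → A (÷1000)
I = 2635 * 34 / 1000 = 89.59 A

89.59 A


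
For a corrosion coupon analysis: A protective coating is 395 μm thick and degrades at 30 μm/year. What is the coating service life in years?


Service life = thickness / degradation rate
Life = 395 / 30 = 13.2 years

13.2 years


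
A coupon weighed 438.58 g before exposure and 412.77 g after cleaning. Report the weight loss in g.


Weight loss = initial − final
WL = 438.58 − 412.77 = 25.81 g

25.81 g


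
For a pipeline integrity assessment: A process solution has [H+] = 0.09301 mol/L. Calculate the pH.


pH = −log10[H+]
pH = −log10(0.09301) = 1.03

1.03


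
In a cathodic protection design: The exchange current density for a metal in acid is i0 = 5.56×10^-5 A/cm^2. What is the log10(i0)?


i0 = 5.56×10^-5 A/cm^2
log10(i0) = -4.255

-4.255


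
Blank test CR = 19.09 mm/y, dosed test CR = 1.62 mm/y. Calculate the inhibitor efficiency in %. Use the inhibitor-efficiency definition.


Apply the inhibitor-efficiency definition: IE = (CR_blank − CR_inh)/CR_blank × 100
IE = (19.09 − 1.62) / 19.09 × 100
IE = 17.47 / 19.09 × 100 = 91.5 %

91.5 %


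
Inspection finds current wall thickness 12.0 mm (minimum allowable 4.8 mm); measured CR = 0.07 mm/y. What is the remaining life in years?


Apply the remaining-life relation: RL = (t_current − t_min) / CR
RL = (12.0 − 4.8) / 0.07 = 7.2 / 0.07 = 102.9 years

102.9 years


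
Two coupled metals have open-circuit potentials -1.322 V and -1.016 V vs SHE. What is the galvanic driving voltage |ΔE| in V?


Driving voltage is the absolute potential difference.
|ΔE| = |-1.322 − (-1.016)| = 0.306 V

0.306 V


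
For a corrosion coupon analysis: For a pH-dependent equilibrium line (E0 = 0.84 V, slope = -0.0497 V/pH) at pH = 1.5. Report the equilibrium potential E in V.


Apply the Pourbaix line equation: E = E0 + slope*pH
E = 0.84 + (-0.0497)*1.5 = 0.84 + (-0.07455) = 0.76545 V
Rounded to 3 decimal places: E = 0.765 V

0.765 V


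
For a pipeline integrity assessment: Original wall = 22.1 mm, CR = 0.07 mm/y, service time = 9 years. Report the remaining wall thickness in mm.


Remaining wall = original − CR × time
t = 22.1 − 0.07*9 = 22.1 − 0.63 = 21.47 mm

21.47 mm


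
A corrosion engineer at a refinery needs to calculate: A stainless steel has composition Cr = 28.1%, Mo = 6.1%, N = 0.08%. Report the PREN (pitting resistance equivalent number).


Apply the PREN formula: PREN = Cr + 3.3*Mo + 16*N
PREN = 28.1 + 3.3*6.1 + 16*0.08
PREN = 28.1 + 20.13 + 1.28 = 49.51

49.51


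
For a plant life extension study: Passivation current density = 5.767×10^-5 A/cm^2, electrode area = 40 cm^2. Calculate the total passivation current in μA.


I = i_pass * A, then convert A → μA (×10^6)
I = 5.767×10^-5 * 40 * 10^6 = 2306.8 μA

2306.8 μA


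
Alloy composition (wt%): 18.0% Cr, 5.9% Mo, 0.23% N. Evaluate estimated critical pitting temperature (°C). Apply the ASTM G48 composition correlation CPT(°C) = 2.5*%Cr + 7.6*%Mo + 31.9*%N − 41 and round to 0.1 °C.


Apply the ASTM G48 empirical CPT estimate: CPT(°C) = 2.5*%Cr + 7.6*%Mo + 31.9*%N − 41
2.5*18.0 = 45; 7.6*5.9 = 44.84; 31.9*0.23 = 7.337
CPT = 45 + 44.84 + 7.337 − 41 = 56.177 °C
Rounded to 0.1 °C: CPT ≈ 56.2 °C

56.2 °C


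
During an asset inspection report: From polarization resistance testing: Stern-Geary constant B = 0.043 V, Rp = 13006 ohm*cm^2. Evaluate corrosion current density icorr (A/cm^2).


Apply the Stern-Geary relation: icorr = B / Rp
icorr = 0.043 / 13006 = 3.306×10^-6 A/cm^2

3.306×10^-6 A/cm^2


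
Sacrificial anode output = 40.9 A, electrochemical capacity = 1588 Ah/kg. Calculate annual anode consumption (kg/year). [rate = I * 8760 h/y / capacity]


Annual consumption = current * hours per year / capacity
Rate = 40.9 * 8760 / 1588 = 225.6 kg/year

225.6 kg/year


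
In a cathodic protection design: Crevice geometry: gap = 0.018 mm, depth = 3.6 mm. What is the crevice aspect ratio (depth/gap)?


Aspect ratio = depth / gap
Ratio = 3.6 / 0.018 = 200.0

200.0


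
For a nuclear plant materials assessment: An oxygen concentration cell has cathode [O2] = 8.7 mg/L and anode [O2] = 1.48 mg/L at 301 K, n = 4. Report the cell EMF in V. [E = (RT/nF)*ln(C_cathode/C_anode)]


Apply the Nernst concentration-cell relation: E = (RT/nF)*ln(C_cathode/C_anode)
RT/nF = 8.314*301/(4*96485) = 0.0064842 V
ln(8.7/1.48) = 1.77128
E = 0.0064842 * 1.77128 = 0.01149 V

0.01149 V


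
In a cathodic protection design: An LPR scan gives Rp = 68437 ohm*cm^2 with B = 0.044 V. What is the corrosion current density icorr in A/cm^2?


Apply the Stern-Geary relation: icorr = B / Rp
icorr = 0.044 / 68437 = 6.429×10^-7 A/cm^2

6.429×10^-7 A/cm^2


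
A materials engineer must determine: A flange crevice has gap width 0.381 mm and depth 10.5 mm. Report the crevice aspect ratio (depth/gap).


Aspect ratio = depth / gap
Ratio = 10.5 / 0.381 = 27.6

27.6


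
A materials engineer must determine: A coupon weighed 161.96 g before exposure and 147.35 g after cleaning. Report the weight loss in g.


Weight loss = initial − final
WL = 161.96 − 147.35 = 14.61 g

14.61 g


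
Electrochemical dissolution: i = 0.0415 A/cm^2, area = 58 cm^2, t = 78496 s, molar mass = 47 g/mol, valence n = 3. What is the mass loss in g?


Apply Faraday's law: m = i*A*t*M / (n*F)
Total charge passed Q = i*A*t = 0.0415*58*78496 = 188939.872 C
m = Q*M/(n*F) = 188939.872*47/(3*96485) = 30.679 g

30.679 g


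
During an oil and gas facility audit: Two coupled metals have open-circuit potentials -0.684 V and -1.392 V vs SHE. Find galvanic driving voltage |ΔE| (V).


Driving voltage is the absolute potential difference.
|ΔE| = |-0.684 − (-1.392)| = 0.708 V

0.708 V


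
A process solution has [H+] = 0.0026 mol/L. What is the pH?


pH = −log10[H+]
pH = −log10(0.0026) = 2.59

2.59


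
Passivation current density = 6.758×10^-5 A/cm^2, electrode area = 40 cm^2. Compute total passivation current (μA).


I = i_pass * A, then convert A → μA (×10^6)
I = 6.758×10^-5 * 40 * 10^6 = 2703.2 μA

2703.2 μA


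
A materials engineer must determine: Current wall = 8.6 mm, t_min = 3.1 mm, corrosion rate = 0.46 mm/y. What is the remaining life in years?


Apply the remaining-life relation: RL = (t_current − t_min) / CR
RL = (8.6 − 3.1) / 0.46 = 5.5 / 0.46 = 12.0 years

12.0 years


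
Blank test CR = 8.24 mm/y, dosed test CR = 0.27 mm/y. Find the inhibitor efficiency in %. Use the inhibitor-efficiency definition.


Apply the inhibitor-efficiency definition: IE = (CR_blank − CR_inh)/CR_blank × 100
IE = (8.24 − 0.27) / 8.24 × 100
IE = 7.97 / 8.24 × 100 = 96.7 %

96.7 %


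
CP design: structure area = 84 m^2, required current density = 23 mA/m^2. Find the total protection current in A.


I = area * current density, then convert mA → A (÷1000)
I = 84 * 23 / 1000 = 1.93 A

1.93 A


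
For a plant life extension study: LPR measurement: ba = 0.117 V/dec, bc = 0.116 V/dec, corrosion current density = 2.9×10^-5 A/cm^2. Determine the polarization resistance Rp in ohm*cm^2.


Apply the Stern-Geary equation: Rp = ba*bc / (2.303*icorr*(ba+bc))
ba*bc = 0.117*0.116 = 0.013572
ba+bc = 0.233; 2.303*icorr*(ba+bc) = 2.303*2.9×10^-5*0.233 = 1.5561371×10^-5
Rp = 0.013572 / 1.5561371×10^-5 = 872.16 ohm*cm^2

872.16 ohm*cm^2


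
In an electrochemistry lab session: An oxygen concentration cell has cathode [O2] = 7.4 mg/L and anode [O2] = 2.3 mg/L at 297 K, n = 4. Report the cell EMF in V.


Apply the Nernst concentration-cell relation: E = (RT/nF)*ln(C_cathode/C_anode)
RT/nF = 8.314*297/(4*96485) = 0.00639804 V
ln(7.4/2.3) = 1.16857
E = 0.00639804 * 1.16857 = 0.00748 V

0.00748 V


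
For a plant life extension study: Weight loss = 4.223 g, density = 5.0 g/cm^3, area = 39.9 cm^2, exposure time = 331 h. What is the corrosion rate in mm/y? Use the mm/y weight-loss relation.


Apply the mm/y weight-loss relation: CR = 87600 * W / (D * A * T)
Numerator: 87600 * 4.223 = 369934.8
Denominator: 5.0 * 39.9 * 331 = 66034.5
CR = 369934.8 / 66034.5 = 5.6021 mm/y

5.6021 mm/y


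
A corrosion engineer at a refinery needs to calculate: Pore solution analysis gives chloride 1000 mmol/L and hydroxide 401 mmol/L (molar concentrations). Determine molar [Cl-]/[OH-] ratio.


Threshold parameter = [Cl-] / [OH-] (molar basis; both in mmol/L, so units cancel)
Ratio = 1000 / 401 = 2.49

2.49


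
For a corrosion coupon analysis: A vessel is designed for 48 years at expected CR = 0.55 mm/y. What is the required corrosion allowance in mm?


Corrosion allowance = CR × design life
CA = 0.55 * 48 = 26.4 mm

26.4 mm


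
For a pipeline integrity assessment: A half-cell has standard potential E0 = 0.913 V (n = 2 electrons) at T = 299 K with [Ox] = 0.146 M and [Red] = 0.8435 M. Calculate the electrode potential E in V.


Apply the Nernst equation: E = E0 + (RT/nF)*ln([Ox]/[Red])
Step 1: RT/nF = 8.314*299/(2*96485) = 0.01288224 V
Step 2: [Ox]/[Red] = 0.146/0.8435 = 0.173088
Step 3: ln(0.173088) = -1.753955
Step 4: correction = 0.01288224 * -1.753955 = -0.0226 V
E = 0.913 + -0.0226 = 0.8904 V

0.8904 V


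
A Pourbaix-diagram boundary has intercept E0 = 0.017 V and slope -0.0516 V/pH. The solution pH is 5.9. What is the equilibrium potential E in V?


Apply the Pourbaix line equation: E = E0 + slope*pH
E = 0.017 + (-0.0516)*5.9 = 0.017 + (-0.30444) = -0.28744 V
Rounded to 4 decimal places: E = -0.2874 V

-0.2874 V


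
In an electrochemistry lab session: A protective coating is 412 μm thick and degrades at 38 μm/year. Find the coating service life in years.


Service life = thickness / degradation rate
Life = 412 / 38 = 10.8 years

10.8 years


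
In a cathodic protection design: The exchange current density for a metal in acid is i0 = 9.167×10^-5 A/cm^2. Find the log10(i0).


i0 = 9.167×10^-5 A/cm^2
log10(i0) = -4.038

-4.038


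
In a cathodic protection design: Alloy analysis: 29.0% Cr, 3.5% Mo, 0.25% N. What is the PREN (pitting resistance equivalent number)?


Apply the PREN formula: PREN = Cr + 3.3*Mo + 16*N
PREN = 29.0 + 3.3*3.5 + 16*0.25
PREN = 29.0 + 11.55 + 4.0 = 44.55

44.55


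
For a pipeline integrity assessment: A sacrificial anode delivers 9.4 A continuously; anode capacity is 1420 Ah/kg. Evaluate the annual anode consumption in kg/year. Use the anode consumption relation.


Annual consumption = current * hours per year / capacity
Rate = 9.4 * 8760 / 1420 = 58.0 kg/year

58.0 kg/year


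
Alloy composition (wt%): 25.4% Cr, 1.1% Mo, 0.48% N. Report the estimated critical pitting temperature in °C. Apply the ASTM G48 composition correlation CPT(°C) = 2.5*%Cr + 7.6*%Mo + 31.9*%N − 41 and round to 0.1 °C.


Apply the ASTM G48 empirical CPT estimate: CPT(°C) = 2.5*%Cr + 7.6*%Mo + 31.9*%N − 41
2.5*25.4 = 63.5; 7.6*1.1 = 8.36; 31.9*0.48 = 15.312
CPT = 63.5 + 8.36 + 15.312 − 41 = 46.172 °C
Rounded to 0.1 °C: CPT ≈ 46.2 °C

46.2 °C


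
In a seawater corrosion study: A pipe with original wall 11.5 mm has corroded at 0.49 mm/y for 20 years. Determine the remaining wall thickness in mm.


Remaining wall = original − CR × time
t = 11.5 − 0.49*20 = 11.5 − 9.8 = 1.7 mm

1.7 mm


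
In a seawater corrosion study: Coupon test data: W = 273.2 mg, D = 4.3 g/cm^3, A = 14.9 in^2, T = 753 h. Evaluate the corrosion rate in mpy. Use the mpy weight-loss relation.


Apply the mpy weight-loss relation: CR = 534 * W / (D * A * T)
Numerator: 534 * 273.2 = 145888.8
Denominator: 4.3 * 14.9 * 753 = 48244.71
CR = 145888.8 / 48244.71 = 3.0239 mpy

3.0239 mpy


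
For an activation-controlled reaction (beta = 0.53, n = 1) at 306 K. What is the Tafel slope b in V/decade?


Apply the Tafel slope relation: b = 2.303*R*T/(beta*n*F)
Numerator: 2.303 * 8.314 * 306 = 5859.03
Denominator: 0.53 * 1 * 96485 = 51137.05
b = 5859.03 / 51137.05 = 0.1146 V/decade

0.1146 V/decade


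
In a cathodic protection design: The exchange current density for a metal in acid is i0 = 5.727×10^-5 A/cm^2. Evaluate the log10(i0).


i0 = 5.727×10^-5 A/cm^2
log10(i0) = -4.242

-4.242


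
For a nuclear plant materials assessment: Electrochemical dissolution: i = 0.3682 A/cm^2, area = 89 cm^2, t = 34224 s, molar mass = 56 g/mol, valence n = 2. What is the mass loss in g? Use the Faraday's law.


Apply Faraday's law: m = i*A*t*M / (n*F)
Total charge passed Q = i*A*t = 0.3682*89*34224 = 1121513.6352 C
m = Q*M/(n*F) = 1121513.6352*56/(2*96485) = 325.4639 g

325.4639 g


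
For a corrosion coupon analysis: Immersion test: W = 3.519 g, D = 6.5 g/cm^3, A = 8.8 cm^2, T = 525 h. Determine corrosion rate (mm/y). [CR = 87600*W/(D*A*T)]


Apply the mm/y weight-loss relation: CR = 87600 * W / (D * A * T)
Numerator: 87600 * 3.519 = 308264.4
Denominator: 6.5 * 8.8 * 525 = 30030.0
CR = 308264.4 / 30030.0 = 10.26521 mm/y

10.26521 mm/y


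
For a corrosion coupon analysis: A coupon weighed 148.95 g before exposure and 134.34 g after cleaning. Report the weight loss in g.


Weight loss = initial − final
WL = 148.95 − 134.34 = 14.61 g

14.61 g


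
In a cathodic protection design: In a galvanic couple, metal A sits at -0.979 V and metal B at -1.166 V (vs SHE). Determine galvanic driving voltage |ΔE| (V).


Driving voltage is the absolute potential difference.
|ΔE| = |-0.979 − (-1.166)| = 0.187 V

0.187 V


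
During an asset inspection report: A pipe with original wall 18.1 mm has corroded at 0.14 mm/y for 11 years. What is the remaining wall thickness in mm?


Remaining wall = original − CR × time
t = 18.1 − 0.14*11 = 18.1 − 1.54 = 16.56 mm

16.56 mm


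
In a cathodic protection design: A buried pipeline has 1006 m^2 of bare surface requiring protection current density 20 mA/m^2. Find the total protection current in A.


I = area * current density, then convert mA → A (÷1000)
I = 1006 * 20 / 1000 = 20.12 A

20.12 A


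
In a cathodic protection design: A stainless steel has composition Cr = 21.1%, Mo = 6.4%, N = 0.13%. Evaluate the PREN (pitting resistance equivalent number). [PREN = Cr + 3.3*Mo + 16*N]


Apply the PREN formula: PREN = Cr + 3.3*Mo + 16*N
PREN = 21.1 + 3.3*6.4 + 16*0.13
PREN = 21.1 + 21.12 + 2.08 = 44.3

44.3


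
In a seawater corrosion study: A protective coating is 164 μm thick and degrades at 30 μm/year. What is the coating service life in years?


Service life = thickness / degradation rate
Life = 164 / 30 = 5.5 years

5.5 years


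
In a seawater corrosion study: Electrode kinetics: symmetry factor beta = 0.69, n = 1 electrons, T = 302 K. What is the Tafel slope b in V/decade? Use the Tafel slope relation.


Apply the Tafel slope relation: b = 2.303*R*T/(beta*n*F)
Numerator: 2.303 * 8.314 * 302 = 5782.44
Denominator: 0.69 * 1 * 96485 = 66574.65
b = 5782.44 / 66574.65 = 0.0869 V/decade

0.0869 V/decade


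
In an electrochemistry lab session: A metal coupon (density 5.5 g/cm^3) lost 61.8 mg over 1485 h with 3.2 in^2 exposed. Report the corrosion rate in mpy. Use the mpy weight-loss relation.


Apply the mpy weight-loss relation: CR = 534 * W / (D * A * T)
Numerator: 534 * 61.8 = 33001.2
Denominator: 5.5 * 3.2 * 1485 = 26136.0
CR = 33001.2 / 26136.0 = 1.2627 mpy

1.2627 mpy
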